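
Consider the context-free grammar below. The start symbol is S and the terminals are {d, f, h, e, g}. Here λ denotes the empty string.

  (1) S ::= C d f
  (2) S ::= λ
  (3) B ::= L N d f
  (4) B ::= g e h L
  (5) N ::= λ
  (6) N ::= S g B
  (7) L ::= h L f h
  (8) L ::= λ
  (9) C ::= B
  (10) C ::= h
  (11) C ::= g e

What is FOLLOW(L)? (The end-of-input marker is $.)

{d, f, g, h}

FIRST(L) = {λ, h}
FIRST(S) = {λ, d, g, h}  (via C d f)
FIRST(N) = {λ, d, g, h}  (via S g B)
FIRST(B) = {d, g, h}  (via L N d f)
FIRST(C) = {d, g, h}  (via B)
FOLLOW(S) includes $ since S is the start symbol.
FOLLOW(S): in N::=S g B, S is followed by g B with FIRST {g}. Thus FOLLOW(S) = {$, g}.
FOLLOW(N): in B::=L N d f, N is followed by d f with FIRST {d}. Thus FOLLOW(N) = {d}.
FOLLOW(C): in S::=C d f, C is followed by d f with FIRST {d}. Thus FOLLOW(C) = {d}.
FOLLOW(B): in N::=S g B, the suffix after B is empty, so FOLLOW(B) ⊇ FOLLOW(N) = {d}; in C::=B, the suffix after B is empty, so FOLLOW(B) ⊇ FOLLOW(C) = {d}. Thus FOLLOW(B) = {d}.
FOLLOW(L): in B::=L N d f, L is followed by N d f with FIRST {d, g, h}; in B::=g e h L, the suffix after L is empty, so FOLLOW(L) ⊇ FOLLOW(B) = {d}; in L::=h L f h, L is followed by f h with FIRST {f}. Thus FOLLOW(L) = {d, f, g, h}.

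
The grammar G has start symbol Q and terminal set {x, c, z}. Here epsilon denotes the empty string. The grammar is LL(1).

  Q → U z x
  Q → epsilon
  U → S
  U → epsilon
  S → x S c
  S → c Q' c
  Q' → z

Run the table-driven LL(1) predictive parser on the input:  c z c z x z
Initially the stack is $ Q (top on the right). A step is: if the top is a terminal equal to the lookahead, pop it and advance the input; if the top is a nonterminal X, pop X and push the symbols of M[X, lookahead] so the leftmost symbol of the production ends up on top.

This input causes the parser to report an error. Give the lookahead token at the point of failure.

step 1: stack=$ Q  input=c z c z x z $  — expand Q → U z x
step 2: stack=$ x z U  input=c z c z x z $  — expand U → S
step 3: stack=$ x z S  input=c z c z x z $  — expand S → c Q' c
step 4: stack=$ x z c Q' c  input=c z c z x z $  — match c
step 5: stack=$ x z c Q'  input=z c z x z $  — expand Q' → z
step 6: stack=$ x z c z  input=z c z x z $  — match z
step 7: stack=$ x z c  input=c z x z $  — match c
step 8: stack=$ x z  input=z x z $  — match z
step 9: stack=$ x  input=x z $  — match x
step 10: stack=$  input=z $  — error: stack empty but input remains

z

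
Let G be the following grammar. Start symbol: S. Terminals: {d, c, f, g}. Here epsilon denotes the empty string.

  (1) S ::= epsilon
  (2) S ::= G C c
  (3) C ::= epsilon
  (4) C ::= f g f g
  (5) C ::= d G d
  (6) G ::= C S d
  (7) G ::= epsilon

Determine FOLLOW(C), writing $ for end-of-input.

FIRST(C): from C::=epsilon we get {epsilon}; from C::=f g f g we get {f}; from C::=d G d we get {d}. So FIRST(C) = {epsilon, d, f}.
FIRST(S): from S::=epsilon we get {epsilon}; from S::=G C c we get {c, d, f}. So FIRST(S) = {epsilon, c, d, f}.
FIRST(G): from G::=C S d we get {c, d, f}; from G::=epsilon we get {epsilon}. So FIRST(G) = {epsilon, c, d, f}.
FOLLOW(S) includes $ since S is the start symbol.
FOLLOW(S): in G::=C S d, S is followed by d with FIRST {d}. Thus FOLLOW(S) = {$, d}.
FOLLOW(C): in S::=G C c, C is followed by c with FIRST {c}; in G::=C S d, C is followed by S d with FIRST {c, d, f}. Thus FOLLOW(C) = {c, d, f}.
FOLLOW(G): in S::=G C c, G is followed by C c with FIRST {c, d, f}; in C::=d G d, G is followed by d with FIRST {d}. Thus FOLLOW(G) = {c, d, f}.

{c, d, f}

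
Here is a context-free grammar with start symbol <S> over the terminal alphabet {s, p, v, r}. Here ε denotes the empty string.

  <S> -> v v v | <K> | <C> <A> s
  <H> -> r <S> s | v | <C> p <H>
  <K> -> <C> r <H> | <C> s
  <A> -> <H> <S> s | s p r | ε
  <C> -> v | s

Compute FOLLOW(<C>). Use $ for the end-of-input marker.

{p, r, s, v}

FIRST(<C>): from <C>->v we get {v}; from <C>->s we get {s}. So FIRST(<C>) = {s, v}.
FIRST(<H>): from <H>->r <S> s we get {r}; from <H>->v we get {v}; from <H>-><C> p <H> we get {s, v}. So FIRST(<H>) = {r, s, v}.
FIRST(<K>): from <K>-><C> r <H> we get {s, v}; from <K>-><C> s we get {s, v}. So FIRST(<K>) = {s, v}.
FIRST(<S>): from <S>->v v v we get {v}; from <S>-><K> we get {s, v}; from <S>-><C> <A> s we get {s, v}. So FIRST(<S>) = {s, v}.
FIRST(<A>): from <A>-><H> <S> s we get {r, s, v}; from <A>->s p r we get {s}; from <A>->ε we get {ε}. So FIRST(<A>) = {ε, r, s, v}.
FOLLOW(<S>) includes $ since <S> is the start symbol.
FOLLOW(<S>): in <H>->r <S> s, <S> is followed by s with FIRST {s}; in <A>-><H> <S> s, <S> is followed by s with FIRST {s}. Thus FOLLOW(<S>) = {$, s}.
FOLLOW(<K>): in <S>-><K>, the suffix after <K> is empty, so FOLLOW(<K>) ⊇ FOLLOW(<S>) = {$, s}. Thus FOLLOW(<K>) = {$, s}.
FOLLOW(<H>): in <H>-><C> p <H>, the suffix after <H> is empty (adds nothing new); in <K>-><C> r <H>, the suffix after <H> is empty, so FOLLOW(<H>) ⊇ FOLLOW(<K>) = {$, s}; in <A>-><H> <S> s, <H> is followed by <S> s with FIRST {s, v}. Thus FOLLOW(<H>) = {$, s, v}.
FOLLOW(<A>): in <S>-><C> <A> s, <A> is followed by s with FIRST {s}. Thus FOLLOW(<A>) = {s}.
FOLLOW(<C>): in <S>-><C> <A> s, <C> is followed by <A> s with FIRST {r, s, v}; in <H>-><C> p <H>, <C> is followed by p <H> with FIRST {p}; in <K>-><C> r <H>, <C> is followed by r <H> with FIRST {r}; in <K>-><C> s, <C> is followed by s with FIRST {s}. Thus FOLLOW(<C>) = {p, r, s, v}.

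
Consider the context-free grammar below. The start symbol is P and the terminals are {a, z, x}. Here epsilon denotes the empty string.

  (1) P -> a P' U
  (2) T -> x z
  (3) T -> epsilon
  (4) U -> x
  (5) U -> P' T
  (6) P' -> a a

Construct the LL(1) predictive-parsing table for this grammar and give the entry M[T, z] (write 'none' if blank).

none

FIRST(P): from P->a P' U we get {a}. So FIRST(P) = {a}.
FIRST(T): from T->x z we get {x}; from T->epsilon we get {epsilon}. So FIRST(T) = {epsilon, x}.
FIRST(P'): from P'->a a we get {a}. So FIRST(P') = {a}.
FIRST(U): from U->x we get {x}; from U->P' T we get {a}. So FIRST(U) = {a, x}.
FOLLOW(P) includes $ since P is the start symbol.
FOLLOW(U): in P->a P' U, the suffix after U is empty, so FOLLOW(U) ⊇ FOLLOW(P) = {$}. Thus FOLLOW(U) = {$}.
FOLLOW(T): in U->P' T, the suffix after T is empty, so FOLLOW(T) ⊇ FOLLOW(U) = {$}. Thus FOLLOW(T) = {$}.
For T -> x z: FIRST(x z) = {x}, so it goes in M[T, t] for t ∈ {x}.
For T -> epsilon: FIRST(epsilon) = {epsilon}, so it goes in M[T, t] for t ∈ {}; since epsilon ∈ FIRST, also for every t ∈ FOLLOW(T) = {$}.
None of these place a production in M[T, z].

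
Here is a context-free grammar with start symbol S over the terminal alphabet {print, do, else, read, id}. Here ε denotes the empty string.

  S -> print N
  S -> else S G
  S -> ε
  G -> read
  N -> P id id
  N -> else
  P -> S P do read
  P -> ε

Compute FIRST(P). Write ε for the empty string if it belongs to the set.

{ε, do, else, print}

FIRST(S) = {ε, else, print}
FIRST(G) = {read}
FIRST(P) = {ε, do, else, print}  (via S P do read)
FIRST(N) = {do, else, id, print}  (via P id id)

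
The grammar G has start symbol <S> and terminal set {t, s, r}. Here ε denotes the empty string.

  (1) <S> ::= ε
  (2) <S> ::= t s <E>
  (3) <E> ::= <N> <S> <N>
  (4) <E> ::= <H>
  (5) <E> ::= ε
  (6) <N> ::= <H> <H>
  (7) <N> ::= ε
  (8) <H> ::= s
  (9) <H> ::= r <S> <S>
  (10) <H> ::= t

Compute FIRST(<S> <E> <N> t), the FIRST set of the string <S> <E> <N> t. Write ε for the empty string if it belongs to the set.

FIRST(<S>): from <S>::=ε we get {ε}; from <S>::=t s <E> we get {t}. So FIRST(<S>) = {ε, t}.
FIRST(<H>): from <H>::=s we get {s}; from <H>::=r <S> <S> we get {r}; from <H>::=t we get {t}. So FIRST(<H>) = {r, s, t}.
FIRST(<N>): from <N>::=<H> <H> we get {r, s, t}; from <N>::=ε we get {ε}. So FIRST(<N>) = {ε, r, s, t}.
FIRST(<E>): from <E>::=<N> <S> <N> we get {ε, r, s, t}; from <E>::=<H> we get {r, s, t}; from <E>::=ε we get {ε}. So FIRST(<E>) = {ε, r, s, t}.
FIRST(<S> <E> <N> t): take FIRST of each symbol in turn, carrying on past any symbol whose FIRST contains ε; result {r, s, t}.

{r, s, t}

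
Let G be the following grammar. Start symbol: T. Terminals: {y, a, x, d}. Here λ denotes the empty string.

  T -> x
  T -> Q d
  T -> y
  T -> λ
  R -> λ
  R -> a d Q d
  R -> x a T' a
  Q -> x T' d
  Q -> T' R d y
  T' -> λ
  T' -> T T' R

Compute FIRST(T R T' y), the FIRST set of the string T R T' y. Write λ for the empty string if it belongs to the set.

FIRST(R): from R->λ we get {λ}; from R->a d Q d we get {a}; from R->x a T' a we get {x}. So FIRST(R) = {λ, a, x}.
FIRST(T): from T->x we get {x}; from T->Q d we get {a, d, x, y}; from T->y we get {y}; from T->λ we get {λ}. So FIRST(T) = {λ, a, d, x, y}.
FIRST(T'): from T'->λ we get {λ}; from T'->T T' R we get {λ, a, d, x, y}. So FIRST(T') = {λ, a, d, x, y}.
FIRST(Q): from Q->x T' d we get {x}; from Q->T' R d y we get {a, d, x, y}. So FIRST(Q) = {a, d, x, y}.
FIRST(T R T' y): take FIRST of each symbol in turn, carrying on past any symbol whose FIRST contains λ; result {a, d, x, y}.

{a, d, x, y}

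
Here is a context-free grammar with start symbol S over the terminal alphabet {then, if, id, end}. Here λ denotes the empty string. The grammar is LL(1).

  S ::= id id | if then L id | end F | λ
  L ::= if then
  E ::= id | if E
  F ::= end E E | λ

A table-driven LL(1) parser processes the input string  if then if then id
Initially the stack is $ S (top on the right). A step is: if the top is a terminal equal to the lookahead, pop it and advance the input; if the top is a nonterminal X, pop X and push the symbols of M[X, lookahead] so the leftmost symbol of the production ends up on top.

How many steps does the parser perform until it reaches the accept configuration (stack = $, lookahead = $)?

     Stack           Input                 Action
  1  $ S             if then if then id $  expand S ::= if then L id
  2  $ id L then if  if then if then id $  match if
  3  $ id L then     then if then id $     match then
  4  $ id L          if then id $          expand L ::= if then
  5  $ id then if    if then id $          match if
  6  $ id then       then id $             match then
  7  $ id            id $                  match id
Accept reached after 7 steps.

7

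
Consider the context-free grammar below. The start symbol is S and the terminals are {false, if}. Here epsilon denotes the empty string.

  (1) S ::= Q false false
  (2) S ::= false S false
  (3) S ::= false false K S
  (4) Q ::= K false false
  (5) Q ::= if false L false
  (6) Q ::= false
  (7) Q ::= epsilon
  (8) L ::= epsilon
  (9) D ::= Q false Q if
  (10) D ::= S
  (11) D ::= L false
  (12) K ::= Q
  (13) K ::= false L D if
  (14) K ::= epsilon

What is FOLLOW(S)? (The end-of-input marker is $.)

FIRST(L): from L::=epsilon we get {epsilon}. So FIRST(L) = {epsilon}.
FIRST(S): from S::=Q false false we get {false, if}; from S::=false S false we get {false}; from S::=false false K S we get {false}. So FIRST(S) = {false, if}.
FIRST(Q): from Q::=K false false we get {false, if}; from Q::=if false L false we get {if}; from Q::=false we get {false}; from Q::=epsilon we get {epsilon}. So FIRST(Q) = {epsilon, false, if}.
FIRST(D): from D::=Q false Q if we get {false, if}; from D::=S we get {false, if}; from D::=L false we get {false}. So FIRST(D) = {false, if}.
FIRST(K): from K::=Q we get {epsilon, false, if}; from K::=false L D if we get {false}; from K::=epsilon we get {epsilon}. So FIRST(K) = {epsilon, false, if}.
FOLLOW(S) includes $ since S is the start symbol.
FOLLOW(L): in Q::=if false L false, L is followed by false with FIRST {false}; in D::=L false, L is followed by false with FIRST {false}; in K::=false L D if, L is followed by D if with FIRST {false, if}. Thus FOLLOW(L) = {false, if}.
FOLLOW(D): in K::=false L D if, D is followed by if with FIRST {if}. Thus FOLLOW(D) = {if}.
FOLLOW(S): in S::=false S false, S is followed by false with FIRST {false}; in S::=false false K S, the suffix after S is empty (adds nothing new); in D::=S, the suffix after S is empty, so FOLLOW(S) ⊇ FOLLOW(D) = {if}. Thus FOLLOW(S) = {$, false, if}.
FOLLOW(K): in S::=false false K S, K is followed by S with FIRST {false, if}; in Q::=K false false, K is followed by false false with FIRST {false}. Thus FOLLOW(K) = {false, if}.
FOLLOW(Q): in S::=Q false false, Q is followed by false false with FIRST {false}; in D::=Q false Q if (occurrence 1), Q is followed by false Q if with FIRST {false}; in D::=Q false Q if (occurrence 2), Q is followed by if with FIRST {if}; in K::=Q, the suffix after Q is empty, so FOLLOW(Q) ⊇ FOLLOW(K) = {false, if}. Thus FOLLOW(Q) = {false, if}.

{$, false, if}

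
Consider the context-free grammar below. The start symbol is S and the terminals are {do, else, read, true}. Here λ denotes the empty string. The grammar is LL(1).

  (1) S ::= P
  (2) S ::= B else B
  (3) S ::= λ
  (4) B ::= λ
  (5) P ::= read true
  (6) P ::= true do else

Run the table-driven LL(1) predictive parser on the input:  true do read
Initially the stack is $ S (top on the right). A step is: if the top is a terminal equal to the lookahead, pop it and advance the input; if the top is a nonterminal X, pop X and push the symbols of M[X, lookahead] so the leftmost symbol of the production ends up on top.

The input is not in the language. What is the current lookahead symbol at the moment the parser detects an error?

read

step 1: stack=$ S  input=true do read $  — expand S ::= P
step 2: stack=$ P  input=true do read $  — expand P ::= true do else
step 3: stack=$ else do true  input=true do read $  — match true
step 4: stack=$ else do  input=do read $  — match do
step 5: stack=$ else  input=read $  — error: top is terminal else but lookahead is read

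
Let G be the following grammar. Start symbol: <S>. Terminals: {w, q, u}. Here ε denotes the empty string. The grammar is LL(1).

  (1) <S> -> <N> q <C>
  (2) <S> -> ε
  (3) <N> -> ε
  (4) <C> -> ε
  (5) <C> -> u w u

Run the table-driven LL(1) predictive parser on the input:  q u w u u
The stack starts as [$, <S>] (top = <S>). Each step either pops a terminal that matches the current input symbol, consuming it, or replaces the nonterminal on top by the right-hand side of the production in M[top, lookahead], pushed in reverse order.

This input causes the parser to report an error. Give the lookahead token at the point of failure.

u

     Stack        Input        Action
  1  $ <S>        q u w u u $  expand <S> -> <N> q <C>
  2  $ <C> q <N>  q u w u u $  expand <N> -> ε
  3  $ <C> q      q u w u u $  match q
  4  $ <C>        u w u u $    expand <C> -> u w u
  5  $ u w u      u w u u $    match u
  6  $ u w        w u u $      match w
  7  $ u          u u $        match u
  8  $            u $          error: stack empty but input remains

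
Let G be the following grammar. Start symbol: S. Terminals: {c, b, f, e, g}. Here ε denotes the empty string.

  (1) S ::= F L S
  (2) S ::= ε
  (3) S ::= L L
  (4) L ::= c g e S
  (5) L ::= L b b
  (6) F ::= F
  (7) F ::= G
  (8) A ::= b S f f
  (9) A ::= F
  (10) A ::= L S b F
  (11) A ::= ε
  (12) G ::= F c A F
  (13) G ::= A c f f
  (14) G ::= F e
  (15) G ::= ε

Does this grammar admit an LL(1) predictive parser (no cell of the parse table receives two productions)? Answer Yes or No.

FIRST(S) = {ε, b, c, e}
FIRST(L) = {c}
FIRST(F) = {ε, b, c, e}
FIRST(A) = {ε, b, c, e}
FIRST(G) = {ε, b, c, e}
FOLLOW(S) = {$, b, c, e, f}
FOLLOW(L) = {$, b, c, e, f}
FOLLOW(F) = {b, c, e}
FOLLOW(A) = {b, c, e}
FOLLOW(G) = {b, c, e}
Cell M[A, b] receives both A ::= b S f f and A ::= F and A ::= ε — the grammar is not LL(1).

No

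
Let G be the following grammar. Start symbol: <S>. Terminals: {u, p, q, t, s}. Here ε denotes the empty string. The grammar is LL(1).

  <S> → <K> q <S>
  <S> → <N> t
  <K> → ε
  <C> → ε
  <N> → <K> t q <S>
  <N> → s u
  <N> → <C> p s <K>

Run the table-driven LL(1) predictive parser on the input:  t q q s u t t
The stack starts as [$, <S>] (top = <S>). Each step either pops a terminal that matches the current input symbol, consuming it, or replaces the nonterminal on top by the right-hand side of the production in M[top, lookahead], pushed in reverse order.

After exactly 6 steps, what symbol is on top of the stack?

<K>

step 1: stack=$ <S>  input=t q q s u t t $  — expand <S> → <N> t
step 2: stack=$ t <N>  input=t q q s u t t $  — expand <N> → <K> t q <S>
step 3: stack=$ t <S> q t <K>  input=t q q s u t t $  — expand <K> → ε
step 4: stack=$ t <S> q t  input=t q q s u t t $  — match t
step 5: stack=$ t <S> q  input=q q s u t t $  — match q
step 6: stack=$ t <S>  input=q s u t t $  — expand <S> → <K> q <S>
Stack after step 6: $ t <S> q <K> (top = <K>).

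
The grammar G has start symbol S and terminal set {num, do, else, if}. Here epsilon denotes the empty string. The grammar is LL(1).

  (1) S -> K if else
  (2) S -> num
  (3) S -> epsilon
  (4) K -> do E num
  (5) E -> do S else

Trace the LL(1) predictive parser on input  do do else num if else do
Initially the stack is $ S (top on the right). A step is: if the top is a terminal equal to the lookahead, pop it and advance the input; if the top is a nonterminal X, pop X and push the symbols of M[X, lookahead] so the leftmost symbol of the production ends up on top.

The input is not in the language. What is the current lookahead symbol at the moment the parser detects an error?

step 1: stack=$ S  input=do do else num if else do $  — expand S -> K if else
step 2: stack=$ else if K  input=do do else num if else do $  — expand K -> do E num
step 3: stack=$ else if num E do  input=do do else num if else do $  — match do
step 4: stack=$ else if num E  input=do else num if else do $  — expand E -> do S else
step 5: stack=$ else if num else S do  input=do else num if else do $  — match do
step 6: stack=$ else if num else S  input=else num if else do $  — expand S -> epsilon
step 7: stack=$ else if num else  input=else num if else do $  — match else
step 8: stack=$ else if num  input=num if else do $  — match num
step 9: stack=$ else if  input=if else do $  — match if
step 10: stack=$ else  input=else do $  — match else
step 11: stack=$  input=do $  — error: stack empty but input remains

do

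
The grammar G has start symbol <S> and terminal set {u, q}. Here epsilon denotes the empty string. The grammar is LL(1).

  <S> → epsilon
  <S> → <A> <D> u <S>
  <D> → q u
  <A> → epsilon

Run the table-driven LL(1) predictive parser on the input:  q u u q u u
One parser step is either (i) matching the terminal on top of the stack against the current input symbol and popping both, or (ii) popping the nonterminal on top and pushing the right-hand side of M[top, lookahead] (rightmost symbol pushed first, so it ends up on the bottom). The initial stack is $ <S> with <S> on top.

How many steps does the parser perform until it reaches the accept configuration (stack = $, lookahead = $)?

13

step 1: stack=$ <S>  input=q u u q u u $  — expand <S> → <A> <D> u <S>
step 2: stack=$ <S> u <D> <A>  input=q u u q u u $  — expand <A> → epsilon
step 3: stack=$ <S> u <D>  input=q u u q u u $  — expand <D> → q u
step 4: stack=$ <S> u u q  input=q u u q u u $  — match q
step 5: stack=$ <S> u u  input=u u q u u $  — match u
step 6: stack=$ <S> u  input=u q u u $  — match u
step 7: stack=$ <S>  input=q u u $  — expand <S> → <A> <D> u <S>
step 8: stack=$ <S> u <D> <A>  input=q u u $  — expand <A> → epsilon
step 9: stack=$ <S> u <D>  input=q u u $  — expand <D> → q u
step 10: stack=$ <S> u u q  input=q u u $  — match q
step 11: stack=$ <S> u u  input=u u $  — match u
step 12: stack=$ <S> u  input=u $  — match u
step 13: stack=$ <S>  input=$  — expand <S> → epsilon
Accept reached after 13 steps.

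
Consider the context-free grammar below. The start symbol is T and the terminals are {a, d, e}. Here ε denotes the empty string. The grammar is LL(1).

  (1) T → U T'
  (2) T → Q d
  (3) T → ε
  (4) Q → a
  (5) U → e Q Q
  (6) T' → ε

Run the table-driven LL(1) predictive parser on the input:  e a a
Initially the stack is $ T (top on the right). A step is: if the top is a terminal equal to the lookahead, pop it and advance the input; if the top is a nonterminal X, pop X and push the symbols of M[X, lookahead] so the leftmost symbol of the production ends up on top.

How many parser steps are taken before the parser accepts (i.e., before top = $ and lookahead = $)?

     Stack       Input    Action
  1  $ T         e a a $  expand T → U T'
  2  $ T' U      e a a $  expand U → e Q Q
  3  $ T' Q Q e  e a a $  match e
  4  $ T' Q Q    a a $    expand Q → a
  5  $ T' Q a    a a $    match a
  6  $ T' Q      a $      expand Q → a
  7  $ T' a      a $      match a
  8  $ T'        $        expand T' → ε
Accept reached after 8 steps.

8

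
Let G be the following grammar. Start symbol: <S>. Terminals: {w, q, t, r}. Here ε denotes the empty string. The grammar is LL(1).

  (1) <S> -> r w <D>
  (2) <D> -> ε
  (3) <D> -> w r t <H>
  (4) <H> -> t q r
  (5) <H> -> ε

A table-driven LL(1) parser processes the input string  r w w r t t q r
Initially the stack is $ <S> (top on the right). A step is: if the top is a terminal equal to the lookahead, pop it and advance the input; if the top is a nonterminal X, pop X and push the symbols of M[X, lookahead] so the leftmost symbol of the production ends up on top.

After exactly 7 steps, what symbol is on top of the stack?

<H>

step 1: stack=$ <S>  input=r w w r t t q r $  — expand <S> -> r w <D>
step 2: stack=$ <D> w r  input=r w w r t t q r $  — match r
step 3: stack=$ <D> w  input=w w r t t q r $  — match w
step 4: stack=$ <D>  input=w r t t q r $  — expand <D> -> w r t <H>
step 5: stack=$ <H> t r w  input=w r t t q r $  — match w
step 6: stack=$ <H> t r  input=r t t q r $  — match r
step 7: stack=$ <H> t  input=t t q r $  — match t
Stack after step 7: $ <H> (top = <H>).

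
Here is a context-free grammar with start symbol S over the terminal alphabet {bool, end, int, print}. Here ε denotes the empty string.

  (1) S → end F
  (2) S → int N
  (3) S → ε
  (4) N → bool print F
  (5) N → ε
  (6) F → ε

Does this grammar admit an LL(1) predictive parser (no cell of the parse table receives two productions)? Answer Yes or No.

FIRST(S) = {ε, end, int}
FIRST(N) = {ε, bool}
FIRST(F) = {ε}
FOLLOW(S) = {$}
FOLLOW(N) = {$}
FOLLOW(F) = {$}
Each cell of M receives at most one production.

Yes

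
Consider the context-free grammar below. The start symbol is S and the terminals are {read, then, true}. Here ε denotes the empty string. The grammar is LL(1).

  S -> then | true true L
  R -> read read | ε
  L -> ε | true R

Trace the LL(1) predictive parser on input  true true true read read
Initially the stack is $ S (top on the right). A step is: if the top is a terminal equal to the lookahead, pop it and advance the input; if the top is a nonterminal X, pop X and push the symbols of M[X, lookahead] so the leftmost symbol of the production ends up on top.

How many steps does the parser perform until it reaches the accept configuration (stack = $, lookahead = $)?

step 1: stack=$ S  input=true true true read read $  — expand S -> true true L
step 2: stack=$ L true true  input=true true true read read $  — match true
step 3: stack=$ L true  input=true true read read $  — match true
step 4: stack=$ L  input=true read read $  — expand L -> true R
step 5: stack=$ R true  input=true read read $  — match true
step 6: stack=$ R  input=read read $  — expand R -> read read
step 7: stack=$ read read  input=read read $  — match read
step 8: stack=$ read  input=read $  — match read
Accept reached after 8 steps.

8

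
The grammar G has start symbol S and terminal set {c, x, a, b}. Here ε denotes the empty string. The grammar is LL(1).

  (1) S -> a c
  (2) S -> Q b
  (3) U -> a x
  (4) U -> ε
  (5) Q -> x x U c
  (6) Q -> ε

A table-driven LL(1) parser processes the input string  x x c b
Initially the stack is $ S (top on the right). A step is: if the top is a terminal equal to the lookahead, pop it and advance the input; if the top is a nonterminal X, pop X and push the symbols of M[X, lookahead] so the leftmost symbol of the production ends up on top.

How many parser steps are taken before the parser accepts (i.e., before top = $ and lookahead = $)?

step 1: stack=$ S  input=x x c b $  — expand S -> Q b
step 2: stack=$ b Q  input=x x c b $  — expand Q -> x x U c
step 3: stack=$ b c U x x  input=x x c b $  — match x
step 4: stack=$ b c U x  input=x c b $  — match x
step 5: stack=$ b c U  input=c b $  — expand U -> ε
step 6: stack=$ b c  input=c b $  — match c
step 7: stack=$ b  input=b $  — match b
Accept reached after 7 steps.

7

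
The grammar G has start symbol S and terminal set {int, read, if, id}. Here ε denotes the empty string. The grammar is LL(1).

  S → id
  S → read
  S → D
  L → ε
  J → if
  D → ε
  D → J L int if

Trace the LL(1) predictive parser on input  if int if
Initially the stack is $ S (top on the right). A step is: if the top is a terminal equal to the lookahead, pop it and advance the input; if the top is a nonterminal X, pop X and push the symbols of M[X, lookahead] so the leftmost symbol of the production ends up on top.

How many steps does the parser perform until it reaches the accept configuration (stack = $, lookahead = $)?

7

     Stack          Input        Action
  1  $ S            if int if $  expand S → D
  2  $ D            if int if $  expand D → J L int if
  3  $ if int L J   if int if $  expand J → if
  4  $ if int L if  if int if $  match if
  5  $ if int L     int if $     expand L → ε
  6  $ if int       int if $     match int
  7  $ if           if $         match if
Accept reached after 7 steps.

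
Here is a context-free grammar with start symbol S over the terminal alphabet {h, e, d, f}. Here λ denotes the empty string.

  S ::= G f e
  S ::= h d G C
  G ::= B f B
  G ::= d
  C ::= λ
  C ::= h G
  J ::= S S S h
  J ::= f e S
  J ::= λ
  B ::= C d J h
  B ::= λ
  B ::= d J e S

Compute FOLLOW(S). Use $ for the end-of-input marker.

FIRST(C) = {λ, h}
FIRST(B) = {λ, d, h}  (via C d J h)
FIRST(G) = {d, f, h}  (via B f B)
FIRST(S) = {d, f, h}  (via G f e)
FIRST(J) = {λ, d, f, h}  (via S S S h)
FOLLOW(S) includes $ since S is the start symbol.
FOLLOW(J): in B::=C d J h, J is followed by h with FIRST {h}; in B::=d J e S, J is followed by e S with FIRST {e}. Thus FOLLOW(J) = {e, h}.
FOLLOW(S): in J::=S S S h (occurrence 1), S is followed by S S h with FIRST {d, f, h}; in J::=S S S h (occurrence 2), S is followed by S h with FIRST {d, f, h}; in J::=S S S h (occurrence 3), S is followed by h with FIRST {h}; in J::=f e S, the suffix after S is empty, so FOLLOW(S) ⊇ FOLLOW(J) = {e, h}; in B::=d J e S, the suffix after S is empty, so FOLLOW(S) ⊇ FOLLOW(B) = {$, d, e, f, h}. Thus FOLLOW(S) = {$, d, e, f, h}.
FOLLOW(C): in S::=h d G C, the suffix after C is empty, so FOLLOW(C) ⊇ FOLLOW(S) = {$, d, e, f, h}; in B::=C d J h, C is followed by d J h with FIRST {d}. Thus FOLLOW(C) = {$, d, e, f, h}.
FOLLOW(G): in S::=G f e, G is followed by f e with FIRST {f}; in S::=h d G C, G is followed by C with FIRST {λ, h}; in S::=h d G C, the suffix after G is nullable, so FOLLOW(G) ⊇ FOLLOW(S) = {$, d, e, f, h}; in C::=h G, the suffix after G is empty, so FOLLOW(G) ⊇ FOLLOW(C) = {$, d, e, f, h}. Thus FOLLOW(G) = {$, d, e, f, h}.
FOLLOW(B): in G::=B f B (occurrence 1), B is followed by f B with FIRST {f}; in G::=B f B (occurrence 2), the suffix after B is empty, so FOLLOW(B) ⊇ FOLLOW(G) = {$, d, e, f, h}. Thus FOLLOW(B) = {$, d, e, f, h}.

{$, d, e, f, h}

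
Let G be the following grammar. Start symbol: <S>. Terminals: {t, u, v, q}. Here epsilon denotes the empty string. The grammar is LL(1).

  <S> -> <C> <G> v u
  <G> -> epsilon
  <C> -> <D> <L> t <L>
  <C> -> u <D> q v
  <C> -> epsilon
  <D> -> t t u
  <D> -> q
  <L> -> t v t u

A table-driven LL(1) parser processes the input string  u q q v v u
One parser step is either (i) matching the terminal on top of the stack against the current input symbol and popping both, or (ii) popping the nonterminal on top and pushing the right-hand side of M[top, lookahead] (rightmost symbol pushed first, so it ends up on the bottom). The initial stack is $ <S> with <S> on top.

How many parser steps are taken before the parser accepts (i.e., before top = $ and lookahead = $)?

10

step 1: stack=$ <S>  input=u q q v v u $  — expand <S> -> <C> <G> v u
step 2: stack=$ u v <G> <C>  input=u q q v v u $  — expand <C> -> u <D> q v
step 3: stack=$ u v <G> v q <D> u  input=u q q v v u $  — match u
step 4: stack=$ u v <G> v q <D>  input=q q v v u $  — expand <D> -> q
step 5: stack=$ u v <G> v q q  input=q q v v u $  — match q
step 6: stack=$ u v <G> v q  input=q v v u $  — match q
step 7: stack=$ u v <G> v  input=v v u $  — match v
step 8: stack=$ u v <G>  input=v u $  — expand <G> -> epsilon
step 9: stack=$ u v  input=v u $  — match v
step 10: stack=$ u  input=u $  — match u
Accept reached after 10 steps.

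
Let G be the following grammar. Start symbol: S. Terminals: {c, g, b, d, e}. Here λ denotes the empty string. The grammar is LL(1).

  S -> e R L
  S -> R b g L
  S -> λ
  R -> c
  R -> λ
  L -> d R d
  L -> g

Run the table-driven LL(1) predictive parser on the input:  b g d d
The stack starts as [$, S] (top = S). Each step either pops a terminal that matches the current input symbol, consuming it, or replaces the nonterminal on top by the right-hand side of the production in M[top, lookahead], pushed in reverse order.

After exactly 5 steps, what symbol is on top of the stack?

     Stack      Input      Action
  1  $ S        b g d d $  expand S -> R b g L
  2  $ L g b R  b g d d $  expand R -> λ
  3  $ L g b    b g d d $  match b
  4  $ L g      g d d $    match g
  5  $ L        d d $      expand L -> d R d
Stack after step 5: $ d R d (top = d).

d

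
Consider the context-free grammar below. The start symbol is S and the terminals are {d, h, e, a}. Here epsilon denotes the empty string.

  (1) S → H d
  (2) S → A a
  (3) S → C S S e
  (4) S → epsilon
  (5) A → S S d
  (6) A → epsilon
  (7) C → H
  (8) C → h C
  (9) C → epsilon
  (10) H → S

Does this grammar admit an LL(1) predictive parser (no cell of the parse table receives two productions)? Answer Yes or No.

No

FIRST(S) = {epsilon, a, d, e, h}
FIRST(A) = {epsilon, a, d, e, h}
FIRST(C) = {epsilon, a, d, e, h}
FIRST(H) = {epsilon, a, d, e, h}
FOLLOW(S) = {$, a, d, e, h}
FOLLOW(A) = {a}
FOLLOW(C) = {a, d, e, h}
FOLLOW(H) = {a, d, e, h}
Cell M[A, a] receives both A → S S d and A → epsilon — the grammar is not LL(1).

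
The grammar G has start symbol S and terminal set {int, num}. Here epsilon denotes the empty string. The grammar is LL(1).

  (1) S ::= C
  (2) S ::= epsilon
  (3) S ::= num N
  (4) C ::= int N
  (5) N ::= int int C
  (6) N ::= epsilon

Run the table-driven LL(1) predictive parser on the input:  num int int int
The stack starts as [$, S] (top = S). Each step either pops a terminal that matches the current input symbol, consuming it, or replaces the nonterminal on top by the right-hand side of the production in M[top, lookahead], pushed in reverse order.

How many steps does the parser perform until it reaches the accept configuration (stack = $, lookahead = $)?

     Stack        Input              Action
  1  $ S          num int int int $  expand S ::= num N
  2  $ N num      num int int int $  match num
  3  $ N          int int int $      expand N ::= int int C
  4  $ C int int  int int int $      match int
  5  $ C int      int int $          match int
  6  $ C          int $              expand C ::= int N
  7  $ N int      int $              match int
  8  $ N          $                  expand N ::= epsilon
Accept reached after 8 steps.

8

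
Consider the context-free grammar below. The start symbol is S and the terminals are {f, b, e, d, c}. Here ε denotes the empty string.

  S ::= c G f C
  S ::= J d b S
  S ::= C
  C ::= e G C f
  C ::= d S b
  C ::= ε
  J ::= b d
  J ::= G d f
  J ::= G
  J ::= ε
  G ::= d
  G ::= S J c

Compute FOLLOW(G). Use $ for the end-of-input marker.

{c, d, e, f}

FIRST(C) = {ε, d, e}
FIRST(S) = {ε, b, c, d, e}  (via J d b S, C)
FIRST(J) = {ε, b, c, d, e}  (via G d f, G)
FIRST(G) = {b, c, d, e}  (via S J c)
FOLLOW(S) includes $ since S is the start symbol.
FOLLOW(S): in S::=J d b S, the suffix after S is empty (adds nothing new); in C::=d S b, S is followed by b with FIRST {b}; in G::=S J c, S is followed by J c with FIRST {b, c, d, e}. Thus FOLLOW(S) = {$, b, c, d, e}.
FOLLOW(C): in S::=c G f C, the suffix after C is empty, so FOLLOW(C) ⊇ FOLLOW(S) = {$, b, c, d, e}; in S::=C, the suffix after C is empty, so FOLLOW(C) ⊇ FOLLOW(S) = {$, b, c, d, e}; in C::=e G C f, C is followed by f with FIRST {f}. Thus FOLLOW(C) = {$, b, c, d, e, f}.
FOLLOW(J): in S::=J d b S, J is followed by d b S with FIRST {d}; in G::=S J c, J is followed by c with FIRST {c}. Thus FOLLOW(J) = {c, d}.
FOLLOW(G): in S::=c G f C, G is followed by f C with FIRST {f}; in C::=e G C f, G is followed by C f with FIRST {d, e, f}; in J::=G d f, G is followed by d f with FIRST {d}; in J::=G, the suffix after G is empty, so FOLLOW(G) ⊇ FOLLOW(J) = {c, d}. Thus FOLLOW(G) = {c, d, e, f}.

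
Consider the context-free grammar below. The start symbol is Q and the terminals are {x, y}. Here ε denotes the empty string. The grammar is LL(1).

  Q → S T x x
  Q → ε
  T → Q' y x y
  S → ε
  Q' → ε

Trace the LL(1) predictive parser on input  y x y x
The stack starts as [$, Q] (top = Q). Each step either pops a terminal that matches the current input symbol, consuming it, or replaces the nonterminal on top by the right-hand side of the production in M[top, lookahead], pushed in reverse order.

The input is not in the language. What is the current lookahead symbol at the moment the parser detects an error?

$

     Stack           Input      Action
  1  $ Q             y x y x $  expand Q → S T x x
  2  $ x x T S       y x y x $  expand S → ε
  3  $ x x T         y x y x $  expand T → Q' y x y
  4  $ x x y x y Q'  y x y x $  expand Q' → ε
  5  $ x x y x y     y x y x $  match y
  6  $ x x y x       x y x $    match x
  7  $ x x y         y x $      match y
  8  $ x x           x $        match x
  9  $ x             $          error: top is terminal x but lookahead is $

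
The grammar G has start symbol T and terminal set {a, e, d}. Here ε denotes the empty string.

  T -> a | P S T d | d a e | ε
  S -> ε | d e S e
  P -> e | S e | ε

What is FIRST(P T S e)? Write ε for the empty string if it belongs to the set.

{a, d, e}

FIRST(S) = {ε, d}
FIRST(P) = {ε, d, e}  (via S e)
FIRST(T) = {ε, a, d, e}  (via P S T d)
FIRST(P T S e): take FIRST of each symbol in turn, carrying on past any symbol whose FIRST contains ε; result {a, d, e}.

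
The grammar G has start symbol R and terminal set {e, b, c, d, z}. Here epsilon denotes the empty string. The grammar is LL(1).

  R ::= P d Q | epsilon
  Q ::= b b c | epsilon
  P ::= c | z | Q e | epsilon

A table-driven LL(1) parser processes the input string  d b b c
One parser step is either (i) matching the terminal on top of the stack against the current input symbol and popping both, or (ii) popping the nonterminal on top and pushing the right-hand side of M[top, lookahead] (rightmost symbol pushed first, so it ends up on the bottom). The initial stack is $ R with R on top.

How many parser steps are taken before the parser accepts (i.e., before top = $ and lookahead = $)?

7

step 1: stack=$ R  input=d b b c $  — expand R ::= P d Q
step 2: stack=$ Q d P  input=d b b c $  — expand P ::= epsilon
step 3: stack=$ Q d  input=d b b c $  — match d
step 4: stack=$ Q  input=b b c $  — expand Q ::= b b c
step 5: stack=$ c b b  input=b b c $  — match b
step 6: stack=$ c b  input=b c $  — match b
step 7: stack=$ c  input=c $  — match c
Accept reached after 7 steps.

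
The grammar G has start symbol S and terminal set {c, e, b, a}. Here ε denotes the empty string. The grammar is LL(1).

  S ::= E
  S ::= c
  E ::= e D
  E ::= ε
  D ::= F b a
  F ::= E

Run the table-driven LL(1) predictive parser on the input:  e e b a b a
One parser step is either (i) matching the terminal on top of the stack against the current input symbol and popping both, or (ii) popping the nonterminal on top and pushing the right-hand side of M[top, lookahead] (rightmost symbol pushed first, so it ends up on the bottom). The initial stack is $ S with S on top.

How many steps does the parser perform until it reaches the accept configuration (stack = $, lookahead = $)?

step 1: stack=$ S  input=e e b a b a $  — expand S ::= E
step 2: stack=$ E  input=e e b a b a $  — expand E ::= e D
step 3: stack=$ D e  input=e e b a b a $  — match e
step 4: stack=$ D  input=e b a b a $  — expand D ::= F b a
step 5: stack=$ a b F  input=e b a b a $  — expand F ::= E
step 6: stack=$ a b E  input=e b a b a $  — expand E ::= e D
step 7: stack=$ a b D e  input=e b a b a $  — match e
step 8: stack=$ a b D  input=b a b a $  — expand D ::= F b a
step 9: stack=$ a b a b F  input=b a b a $  — expand F ::= E
step 10: stack=$ a b a b E  input=b a b a $  — expand E ::= ε
step 11: stack=$ a b a b  input=b a b a $  — match b
step 12: stack=$ a b a  input=a b a $  — match a
step 13: stack=$ a b  input=b a $  — match b
step 14: stack=$ a  input=a $  — match a
Accept reached after 14 steps.

14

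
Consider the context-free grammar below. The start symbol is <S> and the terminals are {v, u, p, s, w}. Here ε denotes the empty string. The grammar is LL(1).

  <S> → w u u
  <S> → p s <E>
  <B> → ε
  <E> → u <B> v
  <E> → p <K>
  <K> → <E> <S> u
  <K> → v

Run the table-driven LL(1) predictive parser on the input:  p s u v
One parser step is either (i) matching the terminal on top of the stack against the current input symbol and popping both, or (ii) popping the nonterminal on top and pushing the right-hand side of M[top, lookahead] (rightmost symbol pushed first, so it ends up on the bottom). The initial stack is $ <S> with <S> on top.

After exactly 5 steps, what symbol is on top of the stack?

<B>

step 1: stack=$ <S>  input=p s u v $  — expand <S> → p s <E>
step 2: stack=$ <E> s p  input=p s u v $  — match p
step 3: stack=$ <E> s  input=s u v $  — match s
step 4: stack=$ <E>  input=u v $  — expand <E> → u <B> v
step 5: stack=$ v <B> u  input=u v $  — match u
Stack after step 5: $ v <B> (top = <B>).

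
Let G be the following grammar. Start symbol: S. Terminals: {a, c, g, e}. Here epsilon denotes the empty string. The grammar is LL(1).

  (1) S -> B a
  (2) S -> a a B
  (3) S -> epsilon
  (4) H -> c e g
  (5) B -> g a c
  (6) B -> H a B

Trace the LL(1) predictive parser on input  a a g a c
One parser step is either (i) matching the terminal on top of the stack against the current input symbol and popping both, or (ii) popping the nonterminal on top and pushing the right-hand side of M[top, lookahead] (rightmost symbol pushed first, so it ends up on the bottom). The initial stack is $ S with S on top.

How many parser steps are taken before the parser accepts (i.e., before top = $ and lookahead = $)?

7

step 1: stack=$ S  input=a a g a c $  — expand S -> a a B
step 2: stack=$ B a a  input=a a g a c $  — match a
step 3: stack=$ B a  input=a g a c $  — match a
step 4: stack=$ B  input=g a c $  — expand B -> g a c
step 5: stack=$ c a g  input=g a c $  — match g
step 6: stack=$ c a  input=a c $  — match a
step 7: stack=$ c  input=c $  — match c
Accept reached after 7 steps.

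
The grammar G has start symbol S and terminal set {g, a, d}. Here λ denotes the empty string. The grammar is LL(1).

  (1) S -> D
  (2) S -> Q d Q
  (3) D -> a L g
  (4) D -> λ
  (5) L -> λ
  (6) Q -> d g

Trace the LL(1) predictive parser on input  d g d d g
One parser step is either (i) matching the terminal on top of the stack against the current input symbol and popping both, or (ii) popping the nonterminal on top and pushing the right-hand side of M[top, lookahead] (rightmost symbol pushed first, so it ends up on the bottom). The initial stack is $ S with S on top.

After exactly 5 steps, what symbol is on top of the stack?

Q

step 1: stack=$ S  input=d g d d g $  — expand S -> Q d Q
step 2: stack=$ Q d Q  input=d g d d g $  — expand Q -> d g
step 3: stack=$ Q d g d  input=d g d d g $  — match d
step 4: stack=$ Q d g  input=g d d g $  — match g
step 5: stack=$ Q d  input=d d g $  — match d
Stack after step 5: $ Q (top = Q).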